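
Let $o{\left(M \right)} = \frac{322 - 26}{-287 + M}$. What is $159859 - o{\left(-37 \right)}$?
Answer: $\frac{12948653}{81} \approx 1.5986 \cdot 10^{5}$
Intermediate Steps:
$o{\left(M \right)} = \frac{296}{-287 + M}$
$159859 - o{\left(-37 \right)} = 159859 - \frac{296}{-287 - 37} = 159859 - \frac{296}{-324} = 159859 - 296 \left(- \frac{1}{324}\right) = 159859 - - \frac{74}{81} = 159859 + \frac{74}{81} = \frac{12948653}{81}$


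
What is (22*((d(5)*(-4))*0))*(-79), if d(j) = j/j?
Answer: 0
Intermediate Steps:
d(j) = 1
(22*((d(5)*(-4))*0))*(-79) = (22*((1*(-4))*0))*(-79) = (22*(-4*0))*(-79) = (22*0)*(-79) = 0*(-79) = 0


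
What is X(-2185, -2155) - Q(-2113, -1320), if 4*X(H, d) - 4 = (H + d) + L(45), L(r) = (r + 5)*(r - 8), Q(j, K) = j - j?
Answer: -1243/2 ≈ -621.50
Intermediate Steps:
Q(j, K) = 0
L(r) = (-8 + r)*(5 + r) (L(r) = (5 + r)*(-8 + r) = (-8 + r)*(5 + r))
X(H, d) = 927/2 + H/4 + d/4 (X(H, d) = 1 + ((H + d) + (-40 + 45² - 3*45))/4 = 1 + ((H + d) + (-40 + 2025 - 135))/4 = 1 + ((H + d) + 1850)/4 = 1 + (1850 + H + d)/4 = 1 + (925/2 + H/4 + d/4) = 927/2 + H/4 + d/4)
X(-2185, -2155) - Q(-2113, -1320) = (927/2 + (¼)*(-2185) + (¼)*(-2155)) - 1*0 = (927/2 - 2185/4 - 2155/4) + 0 = -1243/2 + 0 = -1243/2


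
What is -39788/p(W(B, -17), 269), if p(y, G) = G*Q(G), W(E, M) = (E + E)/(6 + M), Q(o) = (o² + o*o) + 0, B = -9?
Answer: -19894/19465109 ≈ -0.0010220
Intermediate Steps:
Q(o) = 2*o² (Q(o) = (o² + o²) + 0 = 2*o² + 0 = 2*o²)
W(E, M) = 2*E/(6 + M) (W(E, M) = (2*E)/(6 + M) = 2*E/(6 + M))
p(y, G) = 2*G³ (p(y, G) = G*(2*G²) = 2*G³)
-39788/p(W(B, -17), 269) = -39788/(2*269³) = -39788/(2*19465109) = -39788/38930218 = -39788*1/38930218 = -19894/19465109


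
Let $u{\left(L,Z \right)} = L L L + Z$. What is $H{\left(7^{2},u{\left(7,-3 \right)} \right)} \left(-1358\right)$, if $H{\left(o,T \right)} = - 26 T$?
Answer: $12004720$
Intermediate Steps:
$u{\left(L,Z \right)} = Z + L^{3}$ ($u{\left(L,Z \right)} = L^{2} L + Z = L^{3} + Z = Z + L^{3}$)
$H{\left(7^{2},u{\left(7,-3 \right)} \right)} \left(-1358\right) = - 26 \left(-3 + 7^{3}\right) \left(-1358\right) = - 26 \left(-3 + 343\right) \left(-1358\right) = \left(-26\right) 340 \left(-1358\right) = \left(-8840\right) \left(-1358\right) = 12004720$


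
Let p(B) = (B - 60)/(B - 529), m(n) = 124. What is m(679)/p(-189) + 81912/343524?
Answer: 2550418738/7128123 ≈ 357.80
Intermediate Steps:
p(B) = (-60 + B)/(-529 + B)
m(679)/p(-189) + 81912/343524 = 124/(((-60 - 189)/(-529 - 189))) + 81912/343524 = 124/((-249/(-718))) + 81912*(1/343524) = 124/((-1/718*(-249))) + 6826/28627 = 124/(249/718) + 6826/28627 = 124*(718/249) + 6826/28627 = 89032/249 + 6826/28627 = 2550418738/7128123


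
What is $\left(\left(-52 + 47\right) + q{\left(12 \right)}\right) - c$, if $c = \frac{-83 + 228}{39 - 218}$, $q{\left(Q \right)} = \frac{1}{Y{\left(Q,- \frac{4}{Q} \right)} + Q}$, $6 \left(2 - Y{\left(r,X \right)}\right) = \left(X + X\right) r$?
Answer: $- \frac{33963}{8234} \approx -4.1247$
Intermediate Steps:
$Y{\left(r,X \right)} = 2 - \frac{X r}{3}$ ($Y{\left(r,X \right)} = 2 - \frac{\left(X + X\right) r}{6} = 2 - \frac{2 X r}{6} = 2 - \frac{X r}{3}$)
$q{\left(Q \right)} = \frac{1}{\frac{10}{3} + Q}$ ($q{\left(Q \right)} = \frac{1}{\left(2 - \frac{- \frac{4}{Q} Q}{3}\right) + Q} = \frac{1}{\left(2 + \frac{4}{3}\right) + Q} = \frac{1}{\frac{10}{3} + Q}$)
$c = - \frac{145}{179}$ ($c = \frac{145}{-179} = 145 \left(- \frac{1}{179}\right) = - \frac{145}{179} \approx -0.81006$)
$\left(\left(-52 + 47\right) + q{\left(12 \right)}\right) - c = \left(\left(-52 + 47\right) + \frac{3}{10 + 3 \cdot 12}\right) - - \frac{145}{179} = \left(-5 + \frac{3}{10 + 36}\right) + \frac{145}{179} = \left(-5 + \frac{3}{46}\right) + \frac{145}{179} = - \frac{227}{46} + \frac{145}{179} = - \frac{33963}{8234}$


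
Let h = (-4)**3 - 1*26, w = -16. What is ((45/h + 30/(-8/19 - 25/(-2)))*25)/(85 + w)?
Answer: 15175/21114 ≈ 0.71872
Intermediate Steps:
h = -90 (h = -64 - 26 = -90)
((45/h + 30/(-8/19 - 25/(-2)))*25)/(85 + w) = ((45/(-90) + 30/(-8/19 - 25/(-2)))*25)/(85 - 16) = ((45*(-1/90) + 30/(-8*1/19 - 25*(-1/2)))*25)/69 = ((-1/2 + 30/(-8/19 + 25/2))*25)*(1/69) = ((-1/2 + 30/(459/38))*25)*(1/69) = ((-1/2 + 30*(38/459))*25)*(1/69) = ((-1/2 + 380/153)*25)*(1/69) = ((607/306)*25)*(1/69) = (15175/306)*(1/69) = 15175/21114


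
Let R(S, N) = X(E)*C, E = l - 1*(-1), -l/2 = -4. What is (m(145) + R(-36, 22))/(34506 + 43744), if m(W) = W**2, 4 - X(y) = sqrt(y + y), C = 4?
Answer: 21041/78250 - 6*sqrt(2)/39125 ≈ 0.26868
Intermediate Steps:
l = 8 (l = -2*(-4) = 8)
E = 9 (E = 8 - 1*(-1) = 8 + 1 = 9)
X(y) = 4 - sqrt(2)*sqrt(y) (X(y) = 4 - sqrt(y + y) = 4 - sqrt(2*y) = 4 - sqrt(2)*sqrt(y))
R(S, N) = 16 - 12*sqrt(2) (R(S, N) = (4 - sqrt(2)*sqrt(9))*4 = (4 - 1*sqrt(2)*3)*4 = (4 - 3*sqrt(2))*4 = 16 - 12*sqrt(2))
(m(145) + R(-36, 22))/(34506 + 43744) = (145**2 + (16 - 12*sqrt(2)))/(34506 + 43744) = (21025 + (16 - 12*sqrt(2)))/78250 = (21041 - 12*sqrt(2))*(1/78250) = 21041/78250 - 6*sqrt(2)/39125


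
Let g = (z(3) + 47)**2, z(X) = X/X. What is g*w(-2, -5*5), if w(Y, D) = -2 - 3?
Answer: -11520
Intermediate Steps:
z(X) = 1
w(Y, D) = -5
g = 2304 (g = (1 + 47)**2 = 48**2 = 2304)
g*w(-2, -5*5) = 2304*(-5) = -11520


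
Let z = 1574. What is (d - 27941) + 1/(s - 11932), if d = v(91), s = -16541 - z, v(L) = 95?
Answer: -836688763/30047 ≈ -27846.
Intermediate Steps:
s = -18115 (s = -16541 - 1*1574 = -16541 - 1574 = -18115)
d = 95
(d - 27941) + 1/(s - 11932) = (95 - 27941) + 1/(-18115 - 11932) = -27846 + 1/(-30047) = -27846 - 1/30047 = -836688763/30047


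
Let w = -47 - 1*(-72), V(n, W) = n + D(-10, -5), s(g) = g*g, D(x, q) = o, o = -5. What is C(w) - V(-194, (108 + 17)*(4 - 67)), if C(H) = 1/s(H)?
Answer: 124376/625 ≈ 199.00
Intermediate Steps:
D(x, q) = -5
s(g) = g²
V(n, W) = -5 + n (V(n, W) = n - 5 = -5 + n)
w = 25 (w = -47 + 72 = 25)
C(H) = H⁻² (C(H) = 1/(H²) = H⁻²)
C(w) - V(-194, (108 + 17)*(4 - 67)) = 25⁻² - (-5 - 194) = 1/625 - 1*(-199) = 1/625 + 199 = 124376/625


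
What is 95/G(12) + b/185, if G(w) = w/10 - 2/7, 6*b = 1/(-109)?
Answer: 201145859/1935840 ≈ 103.91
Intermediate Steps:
b = -1/654 (b = (⅙)/(-109) = (⅙)*(-1/109) = -1/654 ≈ -0.0015291)
G(w) = -2/7 + w/10 (G(w) = w*(⅒) - 2*⅐ = w/10 - 2/7 = -2/7 + w/10)
95/G(12) + b/185 = 95/(-2/7 + (⅒)*12) - 1/654/185 = 95/(-2/7 + 6/5) - 1/654*1/185 = 95/(32/35) - 1/120990 = 95*(35/32) - 1/120990 = 3325/32 - 1/120990 = 201145859/1935840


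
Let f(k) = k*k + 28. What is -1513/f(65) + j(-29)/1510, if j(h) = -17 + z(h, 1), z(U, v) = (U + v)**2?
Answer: 977421/6422030 ≈ 0.15220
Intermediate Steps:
j(h) = -17 + (1 + h)**2 (j(h) = -17 + (h + 1)**2 = -17 + (1 + h)**2)
f(k) = 28 + k**2 (f(k) = k**2 + 28 = 28 + k**2)
-1513/f(65) + j(-29)/1510 = -1513/(28 + 65**2) + (-17 + (1 - 29)**2)/1510 = -1513/(28 + 4225) + (-17 + (-28)**2)*(1/1510) = -1513/4253 + (-17 + 784)*(1/1510) = -1513*1/4253 + 767*(1/1510) = -1513/4253 + 767/1510 = 977421/6422030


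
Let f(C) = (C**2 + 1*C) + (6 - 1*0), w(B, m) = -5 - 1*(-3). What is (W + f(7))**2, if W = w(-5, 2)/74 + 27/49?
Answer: 12849582736/3286969 ≈ 3909.3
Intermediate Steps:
w(B, m) = -2 (w(B, m) = -5 + 3 = -2)
f(C) = 6 + C + C**2 (f(C) = (C**2 + C) + (6 + 0) = (C + C**2) + 6 = 6 + C + C**2)
W = 950/1813 (W = -2/74 + 27/49 = -2*1/74 + 27*(1/49) = -1/37 + 27/49 = 950/1813 ≈ 0.52399)
(W + f(7))**2 = (950/1813 + (6 + 7 + 7**2))**2 = (950/1813 + (6 + 7 + 49))**2 = (950/1813 + 62)**2 = (113356/1813)**2 = 12849582736/3286969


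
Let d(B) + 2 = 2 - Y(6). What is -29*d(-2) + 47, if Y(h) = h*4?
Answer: 743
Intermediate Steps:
Y(h) = 4*h
d(B) = -24 (d(B) = -2 + (2 - 4*6) = -2 + (2 - 1*24) = -2 + (2 - 24) = -2 - 22 = -24)
-29*d(-2) + 47 = -29*(-24) + 47 = 696 + 47 = 743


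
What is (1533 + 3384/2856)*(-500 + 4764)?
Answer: 778469952/119 ≈ 6.5418e+6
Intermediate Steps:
(1533 + 3384/2856)*(-500 + 4764) = (1533 + 3384*(1/2856))*4264 = (1533 + 141/119)*4264 = (182568/119)*4264 = 778469952/119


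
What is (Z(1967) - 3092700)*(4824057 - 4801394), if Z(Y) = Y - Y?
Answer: -70089860100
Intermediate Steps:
Z(Y) = 0
(Z(1967) - 3092700)*(4824057 - 4801394) = (0 - 3092700)*(4824057 - 4801394) = -3092700*22663 = -70089860100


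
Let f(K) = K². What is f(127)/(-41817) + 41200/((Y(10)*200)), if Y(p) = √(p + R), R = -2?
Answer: -16129/41817 + 103*√2/2 ≈ 72.446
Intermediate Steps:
Y(p) = √(-2 + p) (Y(p) = √(p - 2) = √(-2 + p))
f(127)/(-41817) + 41200/((Y(10)*200)) = 127²/(-41817) + 41200/((√(-2 + 10)*200)) = 16129*(-1/41817) + 41200/((√8*200)) = -16129/41817 + 41200/(((2*√2)*200)) = -16129/41817 + 41200/((400*√2)) = -16129/41817 + 41200*(√2/800) = -16129/41817 + 103*√2/2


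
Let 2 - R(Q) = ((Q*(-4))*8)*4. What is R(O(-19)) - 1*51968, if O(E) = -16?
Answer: -54014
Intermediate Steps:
R(Q) = 2 + 128*Q (R(Q) = 2 - (Q*(-4))*8*4 = 2 - -4*Q*8*4 = 2 - (-32*Q)*4 = 2 - (-128)*Q = 2 + 128*Q)
R(O(-19)) - 1*51968 = (2 + 128*(-16)) - 1*51968 = (2 - 2048) - 51968 = -2046 - 51968 = -54014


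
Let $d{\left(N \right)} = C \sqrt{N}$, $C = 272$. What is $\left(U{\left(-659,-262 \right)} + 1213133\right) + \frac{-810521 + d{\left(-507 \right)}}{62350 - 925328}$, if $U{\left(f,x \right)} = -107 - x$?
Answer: $\frac{1047041662185}{862978} - \frac{1768 i \sqrt{3}}{431489} \approx 1.2133 \cdot 10^{6} - 0.007097 i$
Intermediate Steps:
$d{\left(N \right)} = 272 \sqrt{N}$
$\left(U{\left(-659,-262 \right)} + 1213133\right) + \frac{-810521 + d{\left(-507 \right)}}{62350 - 925328} = \left(\left(-107 - -262\right) + 1213133\right) + \frac{-810521 + 272 \sqrt{-507}}{62350 - 925328} = \left(\left(-107 + 262\right) + 1213133\right) + \frac{-810521 + 272 \cdot 13 i \sqrt{3}}{-862978} = \left(155 + 1213133\right) + \left(-810521 + 3536 i \sqrt{3}\right) \left(- \frac{1}{862978}\right) = 1213288 + \left(\frac{810521}{862978} - \frac{1768 i \sqrt{3}}{431489}\right) = \frac{1047041662185}{862978} - \frac{1768 i \sqrt{3}}{431489}$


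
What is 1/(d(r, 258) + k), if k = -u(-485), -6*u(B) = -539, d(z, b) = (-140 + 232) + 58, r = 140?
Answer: 6/361 ≈ 0.016620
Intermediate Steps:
d(z, b) = 150 (d(z, b) = 92 + 58 = 150)
u(B) = 539/6 (u(B) = -⅙*(-539) = 539/6)
k = -539/6 (k = -1*539/6 = -539/6 ≈ -89.833)
1/(d(r, 258) + k) = 1/(150 - 539/6) = 1/(361/6) = 6/361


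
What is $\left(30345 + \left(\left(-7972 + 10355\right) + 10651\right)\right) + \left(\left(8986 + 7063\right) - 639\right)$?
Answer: $58789$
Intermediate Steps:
$\left(30345 + \left(\left(-7972 + 10355\right) + 10651\right)\right) + \left(\left(8986 + 7063\right) - 639\right) = \left(30345 + \left(2383 + 10651\right)\right) + \left(16049 - 639\right) = \left(30345 + 13034\right) + 15410 = 43379 + 15410 = 58789$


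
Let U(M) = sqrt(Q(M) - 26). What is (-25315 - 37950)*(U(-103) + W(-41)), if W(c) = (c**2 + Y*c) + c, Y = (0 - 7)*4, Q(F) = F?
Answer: -176382820 - 63265*I*sqrt(129) ≈ -1.7638e+8 - 7.1855e+5*I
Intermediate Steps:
Y = -28 (Y = -7*4 = -28)
U(M) = sqrt(-26 + M) (U(M) = sqrt(M - 26) = sqrt(-26 + M))
W(c) = c**2 - 27*c (W(c) = (c**2 - 28*c) + c = c**2 - 27*c)
(-25315 - 37950)*(U(-103) + W(-41)) = (-25315 - 37950)*(sqrt(-26 - 103) - 41*(-27 - 41)) = -63265*(sqrt(-129) - 41*(-68)) = -63265*(I*sqrt(129) + 2788) = -63265*(2788 + I*sqrt(129)) = -176382820 - 63265*I*sqrt(129)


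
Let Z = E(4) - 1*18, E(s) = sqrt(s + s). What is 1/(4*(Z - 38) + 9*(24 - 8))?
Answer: -5/392 - sqrt(2)/784 ≈ -0.014559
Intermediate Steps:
E(s) = sqrt(2)*sqrt(s) (E(s) = sqrt(2*s) = sqrt(2)*sqrt(s))
Z = -18 + 2*sqrt(2) (Z = sqrt(2)*sqrt(4) - 1*18 = sqrt(2)*2 - 18 = 2*sqrt(2) - 18 = -18 + 2*sqrt(2) ≈ -15.172)
1/(4*(Z - 38) + 9*(24 - 8)) = 1/(4*((-18 + 2*sqrt(2)) - 38) + 9*(24 - 8)) = 1/(4*(-56 + 2*sqrt(2)) + 9*16) = 1/((-224 + 8*sqrt(2)) + 144) = 1/(-80 + 8*sqrt(2))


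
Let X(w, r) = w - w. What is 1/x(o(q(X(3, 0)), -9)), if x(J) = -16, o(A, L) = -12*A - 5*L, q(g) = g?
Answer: -1/16 ≈ -0.062500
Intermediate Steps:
X(w, r) = 0
1/x(o(q(X(3, 0)), -9)) = 1/(-16) = -1/16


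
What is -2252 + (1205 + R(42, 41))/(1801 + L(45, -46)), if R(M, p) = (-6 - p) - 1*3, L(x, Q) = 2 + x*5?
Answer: -1521967/676 ≈ -2251.4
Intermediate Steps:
L(x, Q) = 2 + 5*x
R(M, p) = -9 - p (R(M, p) = (-6 - p) - 3 = -9 - p)
-2252 + (1205 + R(42, 41))/(1801 + L(45, -46)) = -2252 + (1205 + (-9 - 1*41))/(1801 + (2 + 5*45)) = -2252 + (1205 + (-9 - 41))/(1801 + (2 + 225)) = -2252 + (1205 - 50)/(1801 + 227) = -2252 + 1155/2028 = -2252 + 1155*(1/2028) = -2252 + 385/676 = -1521967/676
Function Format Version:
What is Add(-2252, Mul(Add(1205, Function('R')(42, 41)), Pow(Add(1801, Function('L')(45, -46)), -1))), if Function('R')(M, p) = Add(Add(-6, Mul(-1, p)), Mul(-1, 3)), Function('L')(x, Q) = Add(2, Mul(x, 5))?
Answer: Rational(-1521967, 676) ≈ -2251.4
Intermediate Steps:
Function('L')(x, Q) = Add(2, Mul(5, x))
Function('R')(M, p) = Add(-9, Mul(-1, p)) (Function('R')(M, p) = Add(Add(-6, Mul(-1, p)), -3) = Add(-9, Mul(-1, p)))
Add(-2252, Mul(Add(1205, Function('R')(42, 41)), Pow(Add(1801, Function('L')(45, -46)), -1))) = Add(-2252, Mul(Add(1205, Add(-9, Mul(-1, 41))), Pow(Add(1801, Add(2, Mul(5, 45))), -1))) = Add(-2252, Mul(Add(1205, Add(-9, -41)), Pow(Add(1801, Add(2, 225)), -1))) = Add(-2252, Mul(Add(1205, -50), Pow(Add(1801, 227), -1))) = Add(-2252, Mul(1155, Pow(2028, -1))) = Add(-2252, Mul(1155, Rational(1, 2028))) = Add(-2252, Rational(385, 676)) = Rational(-1521967, 676)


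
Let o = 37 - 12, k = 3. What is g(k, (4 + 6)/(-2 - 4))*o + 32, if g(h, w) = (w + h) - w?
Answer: 107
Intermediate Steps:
o = 25
g(h, w) = h (g(h, w) = (h + w) - w = h)
g(k, (4 + 6)/(-2 - 4))*o + 32 = 3*25 + 32 = 75 + 32 = 107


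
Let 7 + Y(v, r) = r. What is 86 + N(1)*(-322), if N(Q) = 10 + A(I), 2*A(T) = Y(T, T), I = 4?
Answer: -2651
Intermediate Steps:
Y(v, r) = -7 + r
A(T) = -7/2 + T/2 (A(T) = (-7 + T)/2 = -7/2 + T/2)
N(Q) = 17/2 (N(Q) = 10 + (-7/2 + (½)*4) = 10 + (-7/2 + 2) = 10 - 3/2 = 17/2)
86 + N(1)*(-322) = 86 + (17/2)*(-322) = 86 - 2737 = -2651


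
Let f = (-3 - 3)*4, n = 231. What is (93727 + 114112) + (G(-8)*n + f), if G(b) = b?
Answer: 205967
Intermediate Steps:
f = -24 (f = -6*4 = -24)
(93727 + 114112) + (G(-8)*n + f) = (93727 + 114112) + (-8*231 - 24) = 207839 + (-1848 - 24) = 207839 - 1872 = 205967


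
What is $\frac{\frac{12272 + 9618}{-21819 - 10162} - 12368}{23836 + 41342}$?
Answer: $- \frac{197781449}{1042228809} \approx -0.18977$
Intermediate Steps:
$\frac{\frac{12272 + 9618}{-21819 - 10162} - 12368}{23836 + 41342} = \frac{\frac{21890}{-31981} - 12368}{65178} = \left(21890 \left(- \frac{1}{31981}\right) - 12368\right) \frac{1}{65178} = \left(- \frac{21890}{31981} - 12368\right) \frac{1}{65178} = \left(- \frac{395562898}{31981}\right) \frac{1}{65178} = - \frac{197781449}{1042228809}$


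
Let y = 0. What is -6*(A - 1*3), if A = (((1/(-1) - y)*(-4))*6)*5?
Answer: -702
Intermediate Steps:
A = 120 (A = (((1/(-1) - 1*0)*(-4))*6)*5 = (((1*(-1) + 0)*(-4))*6)*5 = (((-1 + 0)*(-4))*6)*5 = (-1*(-4)*6)*5 = (4*6)*5 = 24*5 = 120)
-6*(A - 1*3) = -6*(120 - 1*3) = -6*(120 - 3) = -6*117 = -702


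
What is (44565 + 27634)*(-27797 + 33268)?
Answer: 395000729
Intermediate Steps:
(44565 + 27634)*(-27797 + 33268) = 72199*5471 = 395000729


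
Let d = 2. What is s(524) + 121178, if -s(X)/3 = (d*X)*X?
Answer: -1526278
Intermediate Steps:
s(X) = -6*X² (s(X) = -3*2*X*X = -6*X²)
s(524) + 121178 = -6*524² + 121178 = -6*274576 + 121178 = -1647456 + 121178 = -1526278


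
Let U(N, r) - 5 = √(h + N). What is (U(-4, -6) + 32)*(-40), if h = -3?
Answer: -1480 - 40*I*√7 ≈ -1480.0 - 105.83*I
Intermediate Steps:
U(N, r) = 5 + √(-3 + N)
(U(-4, -6) + 32)*(-40) = ((5 + √(-3 - 4)) + 32)*(-40) = ((5 + √(-7)) + 32)*(-40) = ((5 + I*√7) + 32)*(-40) = (37 + I*√7)*(-40) = -1480 - 40*I*√7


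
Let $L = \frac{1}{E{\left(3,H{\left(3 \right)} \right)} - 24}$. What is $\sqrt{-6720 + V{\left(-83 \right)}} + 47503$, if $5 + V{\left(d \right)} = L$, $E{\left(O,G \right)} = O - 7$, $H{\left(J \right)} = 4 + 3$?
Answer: $47503 + \frac{i \sqrt{1318107}}{14} \approx 47503.0 + 82.006 i$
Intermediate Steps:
$H{\left(J \right)} = 7$
$E{\left(O,G \right)} = -7 + O$ ($E{\left(O,G \right)} = O - 7 = -7 + O$)
$L = - \frac{1}{28}$ ($L = \frac{1}{\left(-7 + 3\right) - 24} = \frac{1}{-4 - 24} = \frac{1}{-28} = - \frac{1}{28} \approx -0.035714$)
$V{\left(d \right)} = - \frac{141}{28}$ ($V{\left(d \right)} = -5 - \frac{1}{28} = - \frac{141}{28}$)
$\sqrt{-6720 + V{\left(-83 \right)}} + 47503 = \sqrt{-6720 - \frac{141}{28}} + 47503 = \sqrt{- \frac{188301}{28}} + 47503 = \frac{i \sqrt{1318107}}{14} + 47503 = 47503 + \frac{i \sqrt{1318107}}{14}$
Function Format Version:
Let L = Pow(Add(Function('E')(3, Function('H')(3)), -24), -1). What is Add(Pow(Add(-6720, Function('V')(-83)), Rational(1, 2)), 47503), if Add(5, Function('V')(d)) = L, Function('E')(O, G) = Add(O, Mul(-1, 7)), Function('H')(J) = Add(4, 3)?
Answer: Add(47503, Mul(Rational(1, 14), I, Pow(1318107, Rational(1, 2)))) ≈ Add(47503., Mul(82.006, I))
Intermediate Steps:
Function('H')(J) = 7
Function('E')(O, G) = Add(-7, O) (Function('E')(O, G) = Add(O, -7) = Add(-7, O))
L = Rational(-1, 28) (L = Pow(Add(Add(-7, 3), -24), -1) = Pow(Add(-4, -24), -1) = Pow(-28, -1) = Rational(-1, 28) ≈ -0.035714)
Function('V')(d) = Rational(-141, 28) (Function('V')(d) = Add(-5, Rational(-1, 28)) = Rational(-141, 28))
Add(Pow(Add(-6720, Function('V')(-83)), Rational(1, 2)), 47503) = Add(Pow(Add(-6720, Rational(-141, 28)), Rational(1, 2)), 47503) = Add(Pow(Rational(-188301, 28), Rational(1, 2)), 47503) = Add(Mul(Rational(1, 14), I, Pow(1318107, Rational(1, 2))), 47503) = Add(47503, Mul(Rational(1, 14), I, Pow(1318107, Rational(1, 2))))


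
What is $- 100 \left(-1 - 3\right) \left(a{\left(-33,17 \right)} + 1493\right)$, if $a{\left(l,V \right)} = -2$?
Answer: $596400$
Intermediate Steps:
$- 100 \left(-1 - 3\right) \left(a{\left(-33,17 \right)} + 1493\right) = - 100 \left(-1 - 3\right) \left(-2 + 1493\right) = \left(-100\right) \left(-4\right) 1491 = 400 \cdot 1491 = 596400$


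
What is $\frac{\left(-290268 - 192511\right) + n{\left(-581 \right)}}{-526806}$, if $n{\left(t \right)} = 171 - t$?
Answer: $\frac{68861}{75258} \approx 0.915$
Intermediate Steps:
$\frac{\left(-290268 - 192511\right) + n{\left(-581 \right)}}{-526806} = \frac{\left(-290268 - 192511\right) + \left(171 - -581\right)}{-526806} = \left(-482779 + \left(171 + 581\right)\right) \left(- \frac{1}{526806}\right) = \left(-482779 + 752\right) \left(- \frac{1}{526806}\right) = \left(-482027\right) \left(- \frac{1}{526806}\right) = \frac{68861}{75258}$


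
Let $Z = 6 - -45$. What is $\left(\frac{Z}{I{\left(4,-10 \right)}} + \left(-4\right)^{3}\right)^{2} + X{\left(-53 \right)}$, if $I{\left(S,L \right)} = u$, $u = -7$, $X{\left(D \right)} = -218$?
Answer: $\frac{238319}{49} \approx 4863.7$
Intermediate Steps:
$I{\left(S,L \right)} = -7$
$Z = 51$ ($Z = 6 + 45 = 51$)
$\left(\frac{Z}{I{\left(4,-10 \right)}} + \left(-4\right)^{3}\right)^{2} + X{\left(-53 \right)} = \left(\frac{51}{-7} + \left(-4\right)^{3}\right)^{2} - 218 = \left(51 \left(- \frac{1}{7}\right) - 64\right)^{2} - 218 = \left(- \frac{51}{7} - 64\right)^{2} - 218 = \left(- \frac{499}{7}\right)^{2} - 218 = \frac{249001}{49} - 218 = \frac{238319}{49}$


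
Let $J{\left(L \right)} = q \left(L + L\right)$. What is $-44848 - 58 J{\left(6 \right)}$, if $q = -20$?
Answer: $-30928$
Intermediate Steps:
$J{\left(L \right)} = - 40 L$ ($J{\left(L \right)} = - 20 \left(L + L\right) = - 20 \cdot 2 L = - 40 L$)
$-44848 - 58 J{\left(6 \right)} = -44848 - 58 \left(\left(-40\right) 6\right) = -44848 - 58 \left(-240\right) = -44848 - -13920 = -44848 + 13920 = -30928$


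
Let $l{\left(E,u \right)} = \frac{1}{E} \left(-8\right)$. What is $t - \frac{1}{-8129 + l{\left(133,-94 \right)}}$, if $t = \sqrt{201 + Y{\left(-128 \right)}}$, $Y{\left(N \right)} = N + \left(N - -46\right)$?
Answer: $\frac{133}{1081165} + 3 i \approx 0.00012302 + 3.0 i$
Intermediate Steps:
$Y{\left(N \right)} = 46 + 2 N$ ($Y{\left(N \right)} = N + \left(N + 46\right) = N + \left(46 + N\right) = 46 + 2 N$)
$l{\left(E,u \right)} = - \frac{8}{E}$
$t = 3 i$ ($t = \sqrt{201 + \left(46 + 2 \left(-128\right)\right)} = \sqrt{201 + \left(46 - 256\right)} = \sqrt{201 - 210} = \sqrt{-9} = 3 i \approx 3.0 i$)
$t - \frac{1}{-8129 + l{\left(133,-94 \right)}} = 3 i - \frac{1}{-8129 - \frac{8}{133}} = 3 i - \frac{1}{- \frac{1081165}{133}} = 3 i - - \frac{133}{1081165} = 3 i + \frac{133}{1081165} = \frac{133}{1081165} + 3 i$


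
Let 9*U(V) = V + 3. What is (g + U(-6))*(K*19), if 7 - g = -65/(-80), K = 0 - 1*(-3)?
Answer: 5339/16 ≈ 333.69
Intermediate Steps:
U(V) = 1/3 + V/9 (U(V) = (V + 3)/9 = (3 + V)/9 = 1/3 + V/9)
K = 3 (K = 0 + 3 = 3)
g = 99/16 (g = 7 - (-65)/(-80) = 7 - (-65)*(-1)/80 = 7 - 1*13/16 = 7 - 13/16 = 99/16 ≈ 6.1875)
(g + U(-6))*(K*19) = (99/16 + (1/3 + (1/9)*(-6)))*(3*19) = (99/16 + (1/3 - 2/3))*57 = (99/16 - 1/3)*57 = (281/48)*57 = 5339/16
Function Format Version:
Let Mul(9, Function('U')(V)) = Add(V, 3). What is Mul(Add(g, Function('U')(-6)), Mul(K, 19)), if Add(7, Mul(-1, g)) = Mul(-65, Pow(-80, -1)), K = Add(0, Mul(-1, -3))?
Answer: Rational(5339, 16) ≈ 333.69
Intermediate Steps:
Function('U')(V) = Add(Rational(1, 3), Mul(Rational(1, 9), V)) (Function('U')(V) = Mul(Rational(1, 9), Add(V, 3)) = Mul(Rational(1, 9), Add(3, V)) = Add(Rational(1, 3), Mul(Rational(1, 9), V)))
K = 3 (K = Add(0, 3) = 3)
g = Rational(99, 16) (g = Add(7, Mul(-1, Mul(-65, Pow(-80, -1)))) = Add(7, Mul(-1, Mul(-65, Rational(-1, 80)))) = Add(7, Mul(-1, Rational(13, 16))) = Add(7, Rational(-13, 16)) = Rational(99, 16) ≈ 6.1875)
Mul(Add(g, Function('U')(-6)), Mul(K, 19)) = Mul(Add(Rational(99, 16), Add(Rational(1, 3), Mul(Rational(1, 9), -6))), Mul(3, 19)) = Mul(Add(Rational(99, 16), Add(Rational(1, 3), Rational(-2, 3))), 57) = Mul(Add(Rational(99, 16), Rational(-1, 3)), 57) = Mul(Rational(281, 48), 57) = Rational(5339, 16)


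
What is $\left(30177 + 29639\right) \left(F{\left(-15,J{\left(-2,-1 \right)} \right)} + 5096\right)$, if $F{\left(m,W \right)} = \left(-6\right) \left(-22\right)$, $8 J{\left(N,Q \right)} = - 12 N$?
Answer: $312718048$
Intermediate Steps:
$J{\left(N,Q \right)} = - \frac{3 N}{2}$ ($J{\left(N,Q \right)} = \frac{\left(-12\right) N}{8} = - \frac{3 N}{2}$)
$F{\left(m,W \right)} = 132$
$\left(30177 + 29639\right) \left(F{\left(-15,J{\left(-2,-1 \right)} \right)} + 5096\right) = \left(30177 + 29639\right) \left(132 + 5096\right) = 59816 \cdot 5228 = 312718048$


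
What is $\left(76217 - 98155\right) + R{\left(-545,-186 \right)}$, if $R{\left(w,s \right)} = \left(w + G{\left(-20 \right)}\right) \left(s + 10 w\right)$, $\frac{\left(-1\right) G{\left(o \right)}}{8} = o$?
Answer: $2147922$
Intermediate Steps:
$G{\left(o \right)} = - 8 o$
$R{\left(w,s \right)} = \left(160 + w\right) \left(s + 10 w\right)$ ($R{\left(w,s \right)} = \left(w - -160\right) \left(s + 10 w\right) = \left(w + 160\right) \left(s + 10 w\right) = \left(160 + w\right) \left(s + 10 w\right)$)
$\left(76217 - 98155\right) + R{\left(-545,-186 \right)} = \left(76217 - 98155\right) + \left(10 \left(-545\right)^{2} + 160 \left(-186\right) + 1600 \left(-545\right) - -101370\right) = -21938 + \left(10 \cdot 297025 - 29760 - 872000 + 101370\right) = -21938 + \left(2970250 - 29760 - 872000 + 101370\right) = -21938 + 2169860 = 2147922$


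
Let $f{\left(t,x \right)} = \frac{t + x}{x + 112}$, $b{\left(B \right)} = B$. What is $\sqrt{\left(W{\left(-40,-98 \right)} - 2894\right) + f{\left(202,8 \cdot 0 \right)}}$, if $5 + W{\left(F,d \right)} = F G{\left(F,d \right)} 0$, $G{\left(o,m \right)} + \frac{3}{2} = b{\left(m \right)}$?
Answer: $\frac{9 i \sqrt{28042}}{28} \approx 53.826 i$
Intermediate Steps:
$G{\left(o,m \right)} = - \frac{3}{2} + m$
$W{\left(F,d \right)} = -5$ ($W{\left(F,d \right)} = -5 + F \left(- \frac{3}{2} + d\right) 0 = -5 + 0 = -5$)
$f{\left(t,x \right)} = \frac{t + x}{112 + x}$
$\sqrt{\left(W{\left(-40,-98 \right)} - 2894\right) + f{\left(202,8 \cdot 0 \right)}} = \sqrt{\left(-5 - 2894\right) + \frac{202 + 8 \cdot 0}{112 + 8 \cdot 0}} = \sqrt{-2899 + \frac{202 + 0}{112 + 0}} = \sqrt{-2899 + \frac{1}{112} \cdot 202} = \sqrt{-2899 + \frac{101}{56}} = \sqrt{- \frac{162243}{56}} = \frac{9 i \sqrt{28042}}{28}$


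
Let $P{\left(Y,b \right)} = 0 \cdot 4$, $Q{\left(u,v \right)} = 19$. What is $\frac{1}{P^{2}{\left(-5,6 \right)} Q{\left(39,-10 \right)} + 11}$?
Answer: $\frac{1}{11} \approx 0.090909$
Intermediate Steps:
$P{\left(Y,b \right)} = 0$
$\frac{1}{P^{2}{\left(-5,6 \right)} Q{\left(39,-10 \right)} + 11} = \frac{1}{0^{2} \cdot 19 + 11} = \frac{1}{0 \cdot 19 + 11} = \frac{1}{0 + 11} = \frac{1}{11}$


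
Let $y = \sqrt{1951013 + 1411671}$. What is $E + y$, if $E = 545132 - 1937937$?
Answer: $-1392805 + 2 \sqrt{840671} \approx -1.391 \cdot 10^{6}$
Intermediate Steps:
$E = -1392805$
$y = 2 \sqrt{840671}$ ($y = \sqrt{3362684} = 2 \sqrt{840671} \approx 1833.8$)
$E + y = -1392805 + 2 \sqrt{840671}$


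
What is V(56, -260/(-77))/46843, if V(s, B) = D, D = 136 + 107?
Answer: 243/46843 ≈ 0.0051875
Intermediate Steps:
D = 243
V(s, B) = 243
V(56, -260/(-77))/46843 = 243/46843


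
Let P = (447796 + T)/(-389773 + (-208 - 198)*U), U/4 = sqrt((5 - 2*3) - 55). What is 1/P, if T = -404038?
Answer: -389773/43758 - 1624*I*sqrt(14)/21879 ≈ -8.9075 - 0.27773*I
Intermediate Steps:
U = 8*I*sqrt(14) (U = 4*sqrt((5 - 2*3) - 55) = 4*sqrt((5 - 6) - 55) = 4*sqrt(-1 - 55) = 4*sqrt(-56) = 4*(2*I*sqrt(14)) = 8*I*sqrt(14) ≈ 29.933*I)
P = 43758/(-389773 - 3248*I*sqrt(14)) (P = (447796 - 404038)/(-389773 + (-208 - 198)*(8*I*sqrt(14))) = 43758/(-389773 - 3248*I*sqrt(14)) ≈ -0.11216 + 0.003497*I)
1/P = 1/(-5685228978/50690228195 + 47375328*I*sqrt(14)/50690228195)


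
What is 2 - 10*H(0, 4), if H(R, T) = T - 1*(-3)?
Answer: -68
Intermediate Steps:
H(R, T) = 3 + T (H(R, T) = T + 3 = 3 + T)
2 - 10*H(0, 4) = 2 - 10*(3 + 4) = 2 - 10*7 = 2 - 70 = -68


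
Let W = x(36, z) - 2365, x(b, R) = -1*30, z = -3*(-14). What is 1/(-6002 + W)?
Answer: -1/8397 ≈ -0.00011909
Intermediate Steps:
z = 42
x(b, R) = -30
W = -2395 (W = -30 - 2365 = -2395)
1/(-6002 + W) = 1/(-6002 - 2395) = 1/(-8397) = -1/8397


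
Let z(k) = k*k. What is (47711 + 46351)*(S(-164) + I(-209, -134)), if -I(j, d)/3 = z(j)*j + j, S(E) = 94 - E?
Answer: 2576252078064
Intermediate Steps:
z(k) = k²
I(j, d) = -3*j - 3*j³ (I(j, d) = -3*(j²*j + j) = -3*(j³ + j) = -3*(j + j³) = -3*j - 3*j³)
(47711 + 46351)*(S(-164) + I(-209, -134)) = (47711 + 46351)*((94 - 1*(-164)) - 3*(-209)*(1 + (-209)²)) = 94062*((94 + 164) - 3*(-209)*(1 + 43681)) = 94062*(258 - 3*(-209)*43682) = 94062*(258 + 27388614) = 94062*27388872 = 2576252078064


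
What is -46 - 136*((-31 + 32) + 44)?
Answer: -6166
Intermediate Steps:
-46 - 136*((-31 + 32) + 44) = -46 - 136*(1 + 44) = -46 - 136*45 = -46 - 6120 = -6166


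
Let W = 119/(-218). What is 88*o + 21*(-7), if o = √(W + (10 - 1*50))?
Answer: -147 + 44*I*√1926902/109 ≈ -147.0 + 560.35*I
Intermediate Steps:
W = -119/218 (W = 119*(-1/218) = -119/218 ≈ -0.54587)
o = I*√1926902/218 (o = √(-119/218 + (10 - 1*50)) = √(-119/218 + (10 - 50)) = √(-119/218 - 40) = √(-8839/218) = I*√1926902/218 ≈ 6.3676*I)
88*o + 21*(-7) = 88*(I*√1926902/218) + 21*(-7) = 44*I*√1926902/109 - 147 = -147 + 44*I*√1926902/109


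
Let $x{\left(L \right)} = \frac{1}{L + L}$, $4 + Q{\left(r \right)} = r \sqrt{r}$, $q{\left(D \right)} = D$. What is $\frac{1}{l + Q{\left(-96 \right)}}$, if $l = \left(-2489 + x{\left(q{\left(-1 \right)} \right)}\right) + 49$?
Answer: $- \frac{9778}{27441265} + \frac{1536 i \sqrt{6}}{27441265} \approx -0.00035632 + 0.00013711 i$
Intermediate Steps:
$Q{\left(r \right)} = -4 + r^{\frac{3}{2}}$ ($Q{\left(r \right)} = -4 + r \sqrt{r} = -4 + r^{\frac{3}{2}}$)
$x{\left(L \right)} = \frac{1}{2 L}$
$l = - \frac{4881}{2}$ ($l = \left(-2489 + \frac{1}{2 \left(-1\right)}\right) + 49 = \left(-2489 + \frac{1}{2} \left(-1\right)\right) + 49 = \left(-2489 - \frac{1}{2}\right) + 49 = - \frac{4979}{2} + 49 = - \frac{4881}{2} \approx -2440.5$)
$\frac{1}{l + Q{\left(-96 \right)}} = \frac{1}{- \frac{4881}{2} - \left(4 - \left(-96\right)^{\frac{3}{2}}\right)} = \frac{1}{- \frac{4881}{2} - \left(4 + 384 i \sqrt{6}\right)} = \frac{1}{- \frac{4889}{2} - 384 i \sqrt{6}}$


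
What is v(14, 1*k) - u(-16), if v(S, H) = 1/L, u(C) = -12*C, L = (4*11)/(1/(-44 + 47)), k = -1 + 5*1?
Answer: -25343/132 ≈ -191.99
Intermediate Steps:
k = 4 (k = -1 + 5 = 4)
L = 132 (L = 44/(1/3) = 44/(⅓) = 44*3 = 132)
v(S, H) = 1/132
v(14, 1*k) - u(-16) = 1/132 - (-12)*(-16) = 1/132 - 1*192 = 1/132 - 192 = -25343/132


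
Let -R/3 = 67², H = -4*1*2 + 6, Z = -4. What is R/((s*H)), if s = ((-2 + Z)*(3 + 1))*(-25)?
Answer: 4489/400 ≈ 11.223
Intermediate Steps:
H = -2 (H = -4*2 + 6 = -8 + 6 = -2)
R = -13467 (R = -3*67² = -3*4489 = -13467)
s = 600 (s = ((-2 - 4)*(3 + 1))*(-25) = -6*4*(-25) = -24*(-25) = 600)
R/((s*H)) = -13467/(600*(-2)) = -13467/(-1200) = -13467*(-1/1200) = 4489/400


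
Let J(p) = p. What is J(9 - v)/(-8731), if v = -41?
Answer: -50/8731 ≈ -0.0057267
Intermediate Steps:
J(9 - v)/(-8731) = (9 - 1*(-41))/(-8731) = (9 + 41)*(-1/8731) = 50*(-1/8731) = -50/8731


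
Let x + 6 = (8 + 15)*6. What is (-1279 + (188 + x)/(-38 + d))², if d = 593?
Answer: 20137029025/12321 ≈ 1.6344e+6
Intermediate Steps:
x = 132 (x = -6 + (8 + 15)*6 = -6 + 23*6 = -6 + 138 = 132)
(-1279 + (188 + x)/(-38 + d))² = (-1279 + (188 + 132)/(-38 + 593))² = (-1279 + 320/555)² = (-1279 + 320*(1/555))² = (-1279 + 64/111)² = (-141905/111)² = 20137029025/12321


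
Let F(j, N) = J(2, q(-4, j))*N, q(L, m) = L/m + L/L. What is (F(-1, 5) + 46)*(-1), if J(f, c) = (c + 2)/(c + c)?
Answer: -99/2 ≈ -49.500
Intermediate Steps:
q(L, m) = 1 + L/m (q(L, m) = L/m + 1 = 1 + L/m)
J(f, c) = (2 + c)/(2*c) (J(f, c) = (2 + c)/((2*c)) = (2 + c)*(1/(2*c)) = (2 + c)/(2*c))
F(j, N) = N*j*(2 + (-4 + j)/j)/(2*(-4 + j)) (F(j, N) = ((2 + (-4 + j)/j)/(2*(((-4 + j)/j))))*N = ((j/(-4 + j))*(2 + (-4 + j)/j)/2)*N = (j*(2 + (-4 + j)/j)/(2*(-4 + j)))*N = N*j*(2 + (-4 + j)/j)/(2*(-4 + j)))
(F(-1, 5) + 46)*(-1) = ((1/2)*5*(-4 + 3*(-1))/(-4 - 1) + 46)*(-1) = ((1/2)*5*(-4 - 3)/(-5) + 46)*(-1) = ((1/2)*5*(-1/5)*(-7) + 46)*(-1) = (7/2 + 46)*(-1) = (99/2)*(-1) = -99/2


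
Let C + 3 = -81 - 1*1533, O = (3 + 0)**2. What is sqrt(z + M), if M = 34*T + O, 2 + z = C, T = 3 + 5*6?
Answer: 2*I*sqrt(122) ≈ 22.091*I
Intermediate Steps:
O = 9 (O = 3**2 = 9)
T = 33 (T = 3 + 30 = 33)
C = -1617 (C = -3 + (-81 - 1*1533) = -3 + (-81 - 1533) = -3 - 1614 = -1617)
z = -1619 (z = -2 - 1617 = -1619)
M = 1131 (M = 34*33 + 9 = 1122 + 9 = 1131)
sqrt(z + M) = sqrt(-1619 + 1131) = sqrt(-488) = 2*I*sqrt(122)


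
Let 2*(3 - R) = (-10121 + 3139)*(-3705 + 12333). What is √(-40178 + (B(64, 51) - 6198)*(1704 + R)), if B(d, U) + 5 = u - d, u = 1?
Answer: 2*I*√47186209202 ≈ 4.3445e+5*I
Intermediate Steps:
R = 30120351 (R = 3 - (-10121 + 3139)*(-3705 + 12333)/2 = 3 - (-3491)*8628 = 3 - ½*(-60240696) = 3 + 30120348 = 30120351)
B(d, U) = -4 - d (B(d, U) = -5 + (1 - d) = -4 - d)
√(-40178 + (B(64, 51) - 6198)*(1704 + R)) = √(-40178 + ((-4 - 1*64) - 6198)*(1704 + 30120351)) = √(-40178 + ((-4 - 64) - 6198)*30122055) = √(-40178 + (-68 - 6198)*30122055) = √(-40178 - 6266*30122055) = √(-40178 - 188744796630) = √(-188744836808) = 2*I*√47186209202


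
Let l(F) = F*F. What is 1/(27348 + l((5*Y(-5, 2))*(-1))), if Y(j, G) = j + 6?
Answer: 1/27373 ≈ 3.6532e-5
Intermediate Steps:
Y(j, G) = 6 + j
l(F) = F²
1/(27348 + l((5*Y(-5, 2))*(-1))) = 1/(27348 + ((5*(6 - 5))*(-1))²) = 1/(27348 + ((5*1)*(-1))²) = 1/(27348 + (5*(-1))²) = 1/(27348 + (-5)²) = 1/(27348 + 25) = 1/27373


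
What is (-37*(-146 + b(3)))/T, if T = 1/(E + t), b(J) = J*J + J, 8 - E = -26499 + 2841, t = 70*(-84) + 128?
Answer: 88817612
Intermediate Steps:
t = -5752 (t = -5880 + 128 = -5752)
E = 23666 (E = 8 - (-26499 + 2841) = 8 - 1*(-23658) = 8 + 23658 = 23666)
b(J) = J + J**2 (b(J) = J**2 + J = J + J**2)
T = 1/17914 (T = 1/(23666 - 5752) = 1/17914 ≈ 5.5822e-5)
(-37*(-146 + b(3)))/T = (-37*(-146 + 3*(1 + 3)))/(1/17914) = -37*(-146 + 3*4)*17914 = -37*(-146 + 12)*17914 = -37*(-134)*17914 = 4958*17914 = 88817612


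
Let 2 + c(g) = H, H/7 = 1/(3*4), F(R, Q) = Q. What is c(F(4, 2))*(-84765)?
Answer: 480335/4 ≈ 1.2008e+5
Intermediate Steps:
H = 7/12 (H = 7/((3*4)) = 7/12 ≈ 0.58333)
c(g) = -17/12 (c(g) = -2 + 7/12 = -17/12)
c(F(4, 2))*(-84765) = -17/12*(-84765) = 480335/4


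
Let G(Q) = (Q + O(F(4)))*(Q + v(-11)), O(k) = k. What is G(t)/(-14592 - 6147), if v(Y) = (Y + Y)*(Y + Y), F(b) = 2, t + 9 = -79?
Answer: 11352/6913 ≈ 1.6421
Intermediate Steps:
t = -88 (t = -9 - 79 = -88)
v(Y) = 4*Y² (v(Y) = (2*Y)*(2*Y) = 4*Y²)
G(Q) = (2 + Q)*(484 + Q) (G(Q) = (Q + 2)*(Q + 4*(-11)²) = (2 + Q)*(Q + 4*121) = (2 + Q)*(Q + 484) = (2 + Q)*(484 + Q))
G(t)/(-14592 - 6147) = (968 + (-88)² + 486*(-88))/(-14592 - 6147) = (968 + 7744 - 42768)/(-20739) = -34056*(-1/20739) = 11352/6913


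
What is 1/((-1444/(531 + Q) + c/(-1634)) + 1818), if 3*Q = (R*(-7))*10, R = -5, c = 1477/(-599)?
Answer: 1901742338/3453130425983 ≈ 0.00055073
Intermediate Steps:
c = -1477/599 (c = 1477*(-1/599) = -1477/599 ≈ -2.4658)
Q = 350/3 (Q = (-5*(-7)*10)/3 = (35*10)/3 = (⅓)*350 = 350/3 ≈ 116.67)
1/((-1444/(531 + Q) + c/(-1634)) + 1818) = 1/((-1444/(531 + 350/3) - 1477/599/(-1634)) + 1818) = 1/((-1444/1943/3 - 1477/599*(-1/1634)) + 1818) = 1/((-1444*3/1943 + 1477/978766) + 1818) = 1/((-4332/1943 + 1477/978766) + 1818) = 1/(-4237144501/1901742338 + 1818) = 1/(3453130425983/1901742338) = 1901742338/3453130425983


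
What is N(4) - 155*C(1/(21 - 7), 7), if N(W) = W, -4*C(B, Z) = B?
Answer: 379/56 ≈ 6.7679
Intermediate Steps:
C(B, Z) = -B/4
N(4) - 155*C(1/(21 - 7), 7) = 4 - (-155)/(4*(21 - 7)) = 4 - (-155)/(4*14) = 4 - 155*(-1/56) = 4 + 155/56 = 379/56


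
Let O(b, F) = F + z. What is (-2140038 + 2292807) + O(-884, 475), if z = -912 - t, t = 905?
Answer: 151427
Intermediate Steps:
z = -1817 (z = -912 - 1*905 = -912 - 905 = -1817)
O(b, F) = -1817 + F (O(b, F) = F - 1817 = -1817 + F)
(-2140038 + 2292807) + O(-884, 475) = (-2140038 + 2292807) + (-1817 + 475) = 152769 - 1342 = 151427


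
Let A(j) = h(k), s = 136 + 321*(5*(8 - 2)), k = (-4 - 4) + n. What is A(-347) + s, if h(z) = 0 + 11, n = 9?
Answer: 9777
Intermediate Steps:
k = 1 (k = (-4 - 4) + 9 = -8 + 9 = 1)
s = 9766 (s = 136 + 321*(5*6) = 136 + 321*30 = 136 + 9630 = 9766)
h(z) = 11
A(j) = 11
A(-347) + s = 11 + 9766 = 9777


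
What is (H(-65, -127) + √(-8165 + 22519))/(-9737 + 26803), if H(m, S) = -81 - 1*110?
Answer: -191/17066 + √14354/17066 ≈ -0.0041716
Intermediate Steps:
H(m, S) = -191 (H(m, S) = -81 - 110 = -191)
(H(-65, -127) + √(-8165 + 22519))/(-9737 + 26803) = (-191 + √(-8165 + 22519))/(-9737 + 26803) = (-191 + √14354)/17066 = (-191 + √14354)*(1/17066) = -191/17066 + √14354/17066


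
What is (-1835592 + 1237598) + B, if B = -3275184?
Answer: -3873178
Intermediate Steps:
(-1835592 + 1237598) + B = (-1835592 + 1237598) - 3275184 = -597994 - 3275184 = -3873178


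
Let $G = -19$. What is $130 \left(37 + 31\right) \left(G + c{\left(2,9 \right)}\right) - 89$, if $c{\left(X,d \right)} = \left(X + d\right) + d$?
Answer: $8751$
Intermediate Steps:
$c{\left(X,d \right)} = X + 2 d$
$130 \left(37 + 31\right) \left(G + c{\left(2,9 \right)}\right) - 89 = 130 \left(37 + 31\right) \left(-19 + \left(2 + 2 \cdot 9\right)\right) - 89 = 130 \cdot 68 \left(-19 + \left(2 + 18\right)\right) - 89 = 130 \cdot 68 \left(-19 + 20\right) - 89 = 130 \cdot 68 \cdot 1 - 89 = 130 \cdot 68 - 89 = 8840 - 89 = 8751$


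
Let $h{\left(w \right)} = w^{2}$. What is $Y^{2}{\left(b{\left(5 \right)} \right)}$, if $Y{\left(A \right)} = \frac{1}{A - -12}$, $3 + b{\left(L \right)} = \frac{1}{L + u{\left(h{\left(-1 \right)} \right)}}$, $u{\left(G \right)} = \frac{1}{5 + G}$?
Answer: $\frac{961}{81225} \approx 0.011831$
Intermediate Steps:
$b{\left(L \right)} = -3 + \frac{1}{\frac{1}{6} + L}$ ($b{\left(L \right)} = -3 + \frac{1}{L + \frac{1}{5 + \left(-1\right)^{2}}} = -3 + \frac{1}{L + \frac{1}{5 + 1}} = -3 + \frac{1}{L + \frac{1}{6}} = -3 + \frac{1}{\frac{1}{6} + L}$)
$Y{\left(A \right)} = \frac{1}{12 + A}$ ($Y{\left(A \right)} = \frac{1}{A + \left(-3 + 15\right)} = \frac{1}{A + 12} = \frac{1}{12 + A}$)
$Y^{2}{\left(b{\left(5 \right)} \right)} = \left(\frac{1}{12 + \frac{3 \left(1 - 30\right)}{1 + 6 \cdot 5}}\right)^{2} = \left(\frac{1}{12 + \frac{3 \left(1 - 30\right)}{1 + 30}}\right)^{2} = \left(\frac{1}{12 + 3 \cdot \frac{1}{31} \left(-29\right)}\right)^{2} = \left(\frac{1}{12 - \frac{87}{31}}\right)^{2} = \left(\frac{1}{\frac{285}{31}}\right)^{2} = \left(\frac{31}{285}\right)^{2} = \frac{961}{81225}$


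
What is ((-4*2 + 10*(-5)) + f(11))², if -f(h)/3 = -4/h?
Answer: 391876/121 ≈ 3238.6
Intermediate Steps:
f(h) = 12/h (f(h) = -(-12)/h = 12/h)
((-4*2 + 10*(-5)) + f(11))² = ((-4*2 + 10*(-5)) + 12/11)² = ((-8 - 50) + 12*(1/11))² = (-58 + 12/11)² = (-626/11)² = 391876/121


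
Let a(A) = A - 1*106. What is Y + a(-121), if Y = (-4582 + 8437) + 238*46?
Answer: 14576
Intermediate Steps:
a(A) = -106 + A (a(A) = A - 106 = -106 + A)
Y = 14803 (Y = 3855 + 10948 = 14803)
Y + a(-121) = 14803 + (-106 - 121) = 14803 - 227 = 14576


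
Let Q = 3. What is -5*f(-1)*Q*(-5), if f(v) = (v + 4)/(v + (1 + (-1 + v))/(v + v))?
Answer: -450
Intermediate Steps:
f(v) = (4 + v)/(1/2 + v) (f(v) = (4 + v)/(v + v/((2*v))) = (4 + v)/(v + v*(1/(2*v))) = (4 + v)/(v + 1/2) = (4 + v)/(1/2 + v))
-5*f(-1)*Q*(-5) = -5*(2*(4 - 1)/(1 + 2*(-1)))*3*(-5) = -5*(2*3/(1 - 2))*3*(-5) = -5*(2*3/(-1))*3*(-5) = -5*(2*(-1)*3)*3*(-5) = -5*(-6*3)*(-5) = -(-90)*(-5) = -5*90 = -450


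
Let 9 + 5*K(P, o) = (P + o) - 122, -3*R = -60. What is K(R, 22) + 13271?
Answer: 66266/5 ≈ 13253.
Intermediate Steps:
R = 20 (R = -⅓*(-60) = 20)
K(P, o) = -131/5 + P/5 + o/5 (K(P, o) = -9/5 + ((P + o) - 122)/5 = -9/5 + (-122 + P + o)/5 = -9/5 + (-122/5 + P/5 + o/5) = -131/5 + P/5 + o/5)
K(R, 22) + 13271 = (-131/5 + (⅕)*20 + (⅕)*22) + 13271 = (-131/5 + 4 + 22/5) + 13271 = -89/5 + 13271 = 66266/5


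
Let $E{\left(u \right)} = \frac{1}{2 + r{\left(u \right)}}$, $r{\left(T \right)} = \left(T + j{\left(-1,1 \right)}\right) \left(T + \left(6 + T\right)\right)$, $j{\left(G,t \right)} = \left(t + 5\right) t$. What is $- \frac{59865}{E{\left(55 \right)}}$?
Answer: $-423724470$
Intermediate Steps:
$j{\left(G,t \right)} = t \left(5 + t\right)$ ($j{\left(G,t \right)} = \left(5 + t\right) t = t \left(5 + t\right)$)
$r{\left(T \right)} = \left(6 + T\right) \left(6 + 2 T\right)$ ($r{\left(T \right)} = \left(T + 1 \left(5 + 1\right)\right) \left(T + \left(6 + T\right)\right) = \left(T + 1 \cdot 6\right) \left(6 + 2 T\right) = \left(T + 6\right) \left(6 + 2 T\right) = \left(6 + T\right) \left(6 + 2 T\right)$)
$E{\left(u \right)} = \frac{1}{38 + 2 u^{2} + 18 u}$ ($E{\left(u \right)} = \frac{1}{2 + \left(36 + 2 u^{2} + 18 u\right)} = \frac{1}{38 + 2 u^{2} + 18 u}$)
$- \frac{59865}{E{\left(55 \right)}} = - \frac{59865}{\frac{1}{2} \frac{1}{19 + 55^{2} + 9 \cdot 55}} = - \frac{59865}{\frac{1}{2} \frac{1}{19 + 3025 + 495}} = - \frac{59865}{\frac{1}{2} \cdot \frac{1}{3539}} = - 59865 \frac{1}{\frac{1}{7078}} = \left(-59865\right) 7078 = -423724470$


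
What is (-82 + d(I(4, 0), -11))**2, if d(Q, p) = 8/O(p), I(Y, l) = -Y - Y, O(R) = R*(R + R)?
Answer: 98366724/14641 ≈ 6718.6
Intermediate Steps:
O(R) = 2*R**2 (O(R) = R*(2*R) = 2*R**2)
I(Y, l) = -2*Y
d(Q, p) = 4/p**2 (d(Q, p) = 8/((2*p**2)) = 8*(1/(2*p**2)) = 4/p**2)
(-82 + d(I(4, 0), -11))**2 = (-82 + 4/(-11)**2)**2 = (-82 + 4*(1/121))**2 = (-82 + 4/121)**2 = (-9918/121)**2 = 98366724/14641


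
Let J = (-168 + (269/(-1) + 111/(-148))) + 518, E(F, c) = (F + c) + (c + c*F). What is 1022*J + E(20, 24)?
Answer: 165127/2 ≈ 82564.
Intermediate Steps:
E(F, c) = F + 2*c + F*c (E(F, c) = (F + c) + (c + F*c) = F + 2*c + F*c)
J = 321/4 (J = (-168 + (269*(-1) + 111*(-1/148))) + 518 = (-168 + (-269 - ¾)) + 518 = (-168 - 1079/4) + 518 = -1751/4 + 518 = 321/4 ≈ 80.250)
1022*J + E(20, 24) = 1022*(321/4) + (20 + 2*24 + 20*24) = 164031/2 + (20 + 48 + 480) = 164031/2 + 548 = 165127/2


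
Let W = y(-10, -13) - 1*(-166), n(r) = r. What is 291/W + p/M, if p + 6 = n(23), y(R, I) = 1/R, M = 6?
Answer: 15221/3318 ≈ 4.5874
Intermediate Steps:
p = 17 (p = -6 + 23 = 17)
W = 1659/10 (W = 1/(-10) - 1*(-166) = -⅒ + 166 = 1659/10 ≈ 165.90)
291/W + p/M = 291/(1659/10) + 17/6 = 291*(10/1659) + 17*(⅙) = 970/553 + 17/6 = 15221/3318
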